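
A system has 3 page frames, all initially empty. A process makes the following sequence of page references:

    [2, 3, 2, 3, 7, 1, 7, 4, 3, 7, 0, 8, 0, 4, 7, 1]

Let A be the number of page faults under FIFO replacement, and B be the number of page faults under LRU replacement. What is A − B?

1

Under FIFO: F F . . F F . F F F F F . F F F → 12 faults.
Under LRU: F F . . F F . F F . F F . F F F → 11 faults.
A − B = 12 − 11 = 1.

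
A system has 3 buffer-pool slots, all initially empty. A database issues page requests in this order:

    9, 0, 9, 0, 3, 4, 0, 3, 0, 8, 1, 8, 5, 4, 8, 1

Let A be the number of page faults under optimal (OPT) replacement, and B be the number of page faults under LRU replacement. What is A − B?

-1

Under OPT: F F . . F F . . . F F . F . . F → 8 faults.
Under LRU: F F . . F F . . . F F . F F . F → 9 faults.
A − B = 8 − 9 = -1.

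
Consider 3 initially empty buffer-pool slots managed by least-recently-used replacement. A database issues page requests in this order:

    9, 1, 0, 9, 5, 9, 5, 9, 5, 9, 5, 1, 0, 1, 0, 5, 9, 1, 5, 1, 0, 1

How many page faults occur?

9 → miss, frames {9}
1 → miss, frames {9,1}
0 → miss, frames {9,1,0}
9 → hit
5 → miss, evict 1, frames {0,9,5}
9 → hit
5 → hit
9 → hit
5 → hit
9 → hit
5 → hit
1 → miss, evict 0, frames {9,5,1}
0 → miss, evict 9, frames {5,1,0}
1 → hit
0 → hit
5 → hit
9 → miss, evict 1, frames {0,5,9}
1 → miss, evict 0, frames {5,9,1}
5 → hit
1 → hit
0 → miss, evict 9, frames {5,1,0}
1 → hit
Page faults: 9.

9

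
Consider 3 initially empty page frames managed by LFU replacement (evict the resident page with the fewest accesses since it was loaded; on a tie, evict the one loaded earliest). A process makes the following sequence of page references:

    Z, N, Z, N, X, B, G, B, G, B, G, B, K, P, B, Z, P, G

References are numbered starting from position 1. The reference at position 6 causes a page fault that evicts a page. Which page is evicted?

X

pos 1: Z → miss, frames {Z}
pos 2: N → miss, frames {Z,N}
pos 3: Z → hit
pos 4: N → hit
pos 5: X → miss, frames {Z,N,X}
pos 6: B → miss, evict X, frames {Z,N,B}
At position 6, page X is evicted.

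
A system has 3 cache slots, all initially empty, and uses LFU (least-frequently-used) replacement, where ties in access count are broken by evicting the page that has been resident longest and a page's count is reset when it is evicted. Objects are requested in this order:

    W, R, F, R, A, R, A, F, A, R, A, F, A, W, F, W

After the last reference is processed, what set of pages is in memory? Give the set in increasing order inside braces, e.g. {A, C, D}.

W: miss, frames (W)
R: miss, frames (W R)
F: miss, frames (W R F)
R: hit
A: miss, evict W, frames (R F A)
R: hit
A: hit
F: hit
A: hit
R: hit
A: hit
F: hit
A: hit
W: miss, evict F, frames (R A W)
F: miss, evict W, frames (R A F)
W: miss, evict F, frames (R A W)

{A, R, W}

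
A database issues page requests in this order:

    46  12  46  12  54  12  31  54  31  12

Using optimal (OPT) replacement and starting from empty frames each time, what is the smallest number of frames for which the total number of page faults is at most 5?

f=1: 10 faults
f=2: 5 faults
f=3: 4 faults
f=4: 4 faults
Smallest f with faults ≤ 5 is 2.

2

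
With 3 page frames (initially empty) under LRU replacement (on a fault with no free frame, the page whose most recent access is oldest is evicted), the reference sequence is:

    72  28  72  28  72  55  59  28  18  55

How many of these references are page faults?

72 -> fault, frames (72)
28 -> fault, frames (72 28)
72 -> hit
28 -> hit
72 -> hit
55 -> fault, frames (28 72 55)
59 -> fault, evict 28, frames (72 55 59)
28 -> fault, evict 72, frames (55 59 28)
18 -> fault, evict 55, frames (59 28 18)
55 -> fault, evict 59, frames (28 18 55)
Page faults: 7.

7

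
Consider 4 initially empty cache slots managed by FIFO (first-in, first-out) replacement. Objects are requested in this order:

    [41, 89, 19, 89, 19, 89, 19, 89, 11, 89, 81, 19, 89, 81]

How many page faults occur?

5

41 → fault, frames (41)
89 → fault, frames (41 89)
19 → fault, frames (41 89 19)
89 → hit
19 → hit
89 → hit
19 → hit
89 → hit
11 → fault, frames (41 89 19 11)
89 → hit
81 → fault, evict 41, frames (89 19 11 81)
19 → hit
89 → hit
81 → hit
Page faults: 5.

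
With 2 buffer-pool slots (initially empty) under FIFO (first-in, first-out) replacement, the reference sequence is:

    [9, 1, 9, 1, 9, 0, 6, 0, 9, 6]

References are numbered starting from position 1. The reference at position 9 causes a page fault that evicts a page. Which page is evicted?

0

pos 1: 9 -> miss, frames [9]
pos 2: 1 -> miss, frames [9, 1]
pos 3: 9 -> hit
pos 4: 1 -> hit
pos 5: 9 -> hit
pos 6: 0 -> miss, evict 9, frames [1, 0]
pos 7: 6 -> miss, evict 1, frames [0, 6]
pos 8: 0 -> hit
pos 9: 9 -> miss, evict 0, frames [6, 9]
At position 9, page 0 is evicted.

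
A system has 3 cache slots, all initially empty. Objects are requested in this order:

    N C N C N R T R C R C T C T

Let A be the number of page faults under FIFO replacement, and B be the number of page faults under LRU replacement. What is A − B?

-1

Under FIFO: F F . . . F F . . . . . . . → 4 faults.
Under LRU: F F . . . F F . F . . . . . → 5 faults.
A − B = 4 − 5 = -1.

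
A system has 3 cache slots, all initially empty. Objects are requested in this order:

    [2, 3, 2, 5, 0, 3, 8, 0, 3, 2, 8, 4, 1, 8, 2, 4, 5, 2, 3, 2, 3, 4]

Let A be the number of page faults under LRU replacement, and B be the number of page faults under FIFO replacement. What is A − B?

Under LRU: F F . F F F F . . F F F F . F F F . F . . F → 15 faults.
Under FIFO: F F . F F . F . F F . F F F F F F . F F . F → 16 faults.
A − B = 15 − 16 = -1.

-1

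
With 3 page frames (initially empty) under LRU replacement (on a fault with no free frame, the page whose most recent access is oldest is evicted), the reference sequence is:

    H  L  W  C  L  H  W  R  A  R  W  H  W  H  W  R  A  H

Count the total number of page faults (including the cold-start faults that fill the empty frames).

11

H -> miss, frames {H}
L -> miss, frames {H,L}
W -> miss, frames {H,L,W}
C -> miss, evict H, frames {L,W,C}
L -> hit
H -> miss, evict W, frames {C,L,H}
W -> miss, evict C, frames {L,H,W}
R -> miss, evict L, frames {H,W,R}
A -> miss, evict H, frames {W,R,A}
R -> hit
W -> hit
H -> miss, evict A, frames {R,W,H}
W -> hit
H -> hit
W -> hit
R -> hit
A -> miss, evict H, frames {W,R,A}
H -> miss, evict W, frames {R,A,H}
Page faults: 11.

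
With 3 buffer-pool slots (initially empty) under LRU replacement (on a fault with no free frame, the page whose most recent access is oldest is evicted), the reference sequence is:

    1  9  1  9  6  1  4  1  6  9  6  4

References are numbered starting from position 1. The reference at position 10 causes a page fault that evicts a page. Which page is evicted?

4

pos 1: 1 → miss, frames (1)
pos 2: 9 → miss, frames (1 9)
pos 3: 1 → hit
pos 4: 9 → hit
pos 5: 6 → miss, frames (1 9 6)
pos 6: 1 → hit
pos 7: 4 → miss, evict 9, frames (6 1 4)
pos 8: 1 → hit
pos 9: 6 → hit
pos 10: 9 → miss, evict 4, frames (1 6 9)
At position 10, page 4 is evicted.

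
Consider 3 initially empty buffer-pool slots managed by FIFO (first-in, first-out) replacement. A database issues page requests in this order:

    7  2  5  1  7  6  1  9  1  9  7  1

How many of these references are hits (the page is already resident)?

3

7 → fault, frames (7)
2 → fault, frames (7 2)
5 → fault, frames (7 2 5)
1 → fault, evict 7, frames (2 5 1)
7 → fault, evict 2, frames (5 1 7)
6 → fault, evict 5, frames (1 7 6)
1 → hit
9 → fault, evict 1, frames (7 6 9)
1 → fault, evict 7, frames (6 9 1)
9 → hit
7 → fault, evict 6, frames (9 1 7)
1 → hit
Hits: 3.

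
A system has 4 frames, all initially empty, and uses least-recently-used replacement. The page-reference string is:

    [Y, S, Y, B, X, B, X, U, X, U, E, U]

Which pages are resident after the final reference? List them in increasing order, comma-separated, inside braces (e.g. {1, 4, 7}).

{B, E, U, X}

Y → fault, frames [Y]
S → fault, frames [Y, S]
Y → hit
B → fault, frames [S, Y, B]
X → fault, frames [S, Y, B, X]
B → hit
X → hit
U → fault, evict S, frames [Y, B, X, U]
X → hit
U → hit
E → fault, evict Y, frames [B, X, U, E]
U → hit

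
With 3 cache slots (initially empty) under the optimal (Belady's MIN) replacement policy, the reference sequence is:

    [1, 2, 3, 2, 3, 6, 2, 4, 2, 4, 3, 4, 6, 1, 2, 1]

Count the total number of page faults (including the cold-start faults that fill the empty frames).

7

1: miss, frames {1}
2: miss, frames {1,2}
3: miss, frames {1,2,3}
2: hit
3: hit
6: miss, evict 1, frames {2,3,6}
2: hit
4: miss, evict 6, frames {2,3,4}
2: hit
4: hit
3: hit
4: hit
6: miss, evict 4, frames {2,3,6}
1: miss, evict 6, frames {2,3,1}
2: hit
1: hit
Page faults: 7.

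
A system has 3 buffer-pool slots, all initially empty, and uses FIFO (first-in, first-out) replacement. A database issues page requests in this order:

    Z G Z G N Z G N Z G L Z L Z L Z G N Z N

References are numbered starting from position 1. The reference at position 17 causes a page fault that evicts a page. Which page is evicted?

N

pos 1: Z: fault, frames [Z]
pos 2: G: fault, frames [Z, G]
pos 3: Z: hit
pos 4: G: hit
pos 5: N: fault, frames [Z, G, N]
pos 6: Z: hit
pos 7: G: hit
pos 8: N: hit
pos 9: Z: hit
pos 10: G: hit
pos 11: L: fault, evict Z, frames [G, N, L]
pos 12: Z: fault, evict G, frames [N, L, Z]
pos 13: L: hit
pos 14: Z: hit
pos 15: L: hit
pos 16: Z: hit
pos 17: G: fault, evict N, frames [L, Z, G]
At position 17, page N is evicted.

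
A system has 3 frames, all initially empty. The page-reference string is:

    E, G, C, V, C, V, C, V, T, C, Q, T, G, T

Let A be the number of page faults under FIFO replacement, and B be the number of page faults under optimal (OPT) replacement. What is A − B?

Under FIFO: F F F F . . . . F . F . F . → 7 faults.
Under OPT: F F F F . . . . F . F . . . → 6 faults.
A − B = 7 − 6 = 1.

1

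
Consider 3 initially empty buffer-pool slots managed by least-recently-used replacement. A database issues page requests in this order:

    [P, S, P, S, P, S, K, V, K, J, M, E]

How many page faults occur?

7

P: miss, frames (P)
S: miss, frames (P S)
P: hit
S: hit
P: hit
S: hit
K: miss, frames (P S K)
V: miss, evict P, frames (S K V)
K: hit
J: miss, evict S, frames (V K J)
M: miss, evict V, frames (K J M)
E: miss, evict K, frames (J M E)
Page faults: 7.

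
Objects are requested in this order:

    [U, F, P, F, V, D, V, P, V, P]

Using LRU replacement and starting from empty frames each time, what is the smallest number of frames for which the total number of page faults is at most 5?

f=1: 10 faults
f=2: 6 faults
f=3: 6 faults
f=4: 5 faults
f=5: 5 faults
Smallest f with faults ≤ 5 is 4.

4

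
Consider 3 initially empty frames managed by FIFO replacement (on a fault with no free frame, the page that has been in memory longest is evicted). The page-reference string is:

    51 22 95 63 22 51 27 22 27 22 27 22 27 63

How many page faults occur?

51: miss, frames (51)
22: miss, frames (51 22)
95: miss, frames (51 22 95)
63: miss, evict 51, frames (22 95 63)
22: hit
51: miss, evict 22, frames (95 63 51)
27: miss, evict 95, frames (63 51 27)
22: miss, evict 63, frames (51 27 22)
27: hit
22: hit
27: hit
22: hit
27: hit
63: miss, evict 51, frames (27 22 63)
Page faults: 8.

8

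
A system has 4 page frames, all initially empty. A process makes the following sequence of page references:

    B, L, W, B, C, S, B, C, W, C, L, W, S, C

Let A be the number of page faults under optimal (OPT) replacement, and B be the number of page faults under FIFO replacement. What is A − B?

-3

Under OPT: F F F . F F . . . . F . . . → 6 faults.
Under FIFO: F F F . F F F . . . F F . F → 9 faults.
A − B = 6 − 9 = -3.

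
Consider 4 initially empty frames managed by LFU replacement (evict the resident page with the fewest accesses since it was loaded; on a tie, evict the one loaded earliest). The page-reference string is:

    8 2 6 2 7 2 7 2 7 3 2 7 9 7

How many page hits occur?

8 -> fault, frames [8]
2 -> fault, frames [8, 2]
6 -> fault, frames [8, 2, 6]
2 -> hit
7 -> fault, frames [8, 2, 6, 7]
2 -> hit
7 -> hit
2 -> hit
7 -> hit
3 -> fault, evict 8, frames [2, 6, 7, 3]
2 -> hit
7 -> hit
9 -> fault, evict 6, frames [2, 7, 3, 9]
7 -> hit
Hits: 8.

8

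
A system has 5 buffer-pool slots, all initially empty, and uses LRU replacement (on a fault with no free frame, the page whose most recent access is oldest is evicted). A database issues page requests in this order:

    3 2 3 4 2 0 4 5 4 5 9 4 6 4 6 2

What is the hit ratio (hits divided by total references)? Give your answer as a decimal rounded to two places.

0.50

3 → fault, frames (3)
2 → fault, frames (3 2)
3 → hit
4 → fault, frames (2 3 4)
2 → hit
0 → fault, frames (3 4 2 0)
4 → hit
5 → fault, frames (3 2 0 4 5)
4 → hit
5 → hit
9 → fault, evict 3, frames (2 0 4 5 9)
4 → hit
6 → fault, evict 2, frames (0 5 9 4 6)
4 → hit
6 → hit
2 → fault, evict 0, frames (5 9 4 6 2)
Hits: 8 of 16 references → 8/16 = 0.5000.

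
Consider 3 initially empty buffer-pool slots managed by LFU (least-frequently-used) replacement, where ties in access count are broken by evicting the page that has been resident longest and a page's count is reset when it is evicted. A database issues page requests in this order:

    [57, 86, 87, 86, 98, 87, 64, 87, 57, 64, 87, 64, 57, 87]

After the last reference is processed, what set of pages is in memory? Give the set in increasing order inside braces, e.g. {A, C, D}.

{57, 64, 87}

57 → fault, frames [57]
86 → fault, frames [57, 86]
87 → fault, frames [57, 86, 87]
86 → hit
98 → fault, evict 57, frames [86, 87, 98]
87 → hit
64 → fault, evict 98, frames [86, 87, 64]
87 → hit
57 → fault, evict 64, frames [86, 87, 57]
64 → fault, evict 57, frames [86, 87, 64]
87 → hit
64 → hit
57 → fault, evict 86, frames [87, 64, 57]
87 → hit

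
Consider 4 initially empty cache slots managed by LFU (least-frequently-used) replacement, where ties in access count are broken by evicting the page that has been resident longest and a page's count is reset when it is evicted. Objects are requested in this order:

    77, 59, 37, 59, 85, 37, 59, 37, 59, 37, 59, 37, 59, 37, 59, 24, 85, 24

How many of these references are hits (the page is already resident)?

13

77 -> miss, frames [77]
59 -> miss, frames [77, 59]
37 -> miss, frames [77, 59, 37]
59 -> hit
85 -> miss, frames [77, 59, 37, 85]
37 -> hit
59 -> hit
37 -> hit
59 -> hit
37 -> hit
59 -> hit
37 -> hit
59 -> hit
37 -> hit
59 -> hit
24 -> miss, evict 77, frames [59, 37, 85, 24]
85 -> hit
24 -> hit
Hits: 13.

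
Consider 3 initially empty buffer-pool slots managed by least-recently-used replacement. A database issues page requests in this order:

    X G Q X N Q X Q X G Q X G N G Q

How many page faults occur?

X → fault, frames {X}
G → fault, frames {X,G}
Q → fault, frames {X,G,Q}
X → hit
N → fault, evict G, frames {Q,X,N}
Q → hit
X → hit
Q → hit
X → hit
G → fault, evict N, frames {Q,X,G}
Q → hit
X → hit
G → hit
N → fault, evict Q, frames {X,G,N}
G → hit
Q → fault, evict X, frames {N,G,Q}
Page faults: 7.

7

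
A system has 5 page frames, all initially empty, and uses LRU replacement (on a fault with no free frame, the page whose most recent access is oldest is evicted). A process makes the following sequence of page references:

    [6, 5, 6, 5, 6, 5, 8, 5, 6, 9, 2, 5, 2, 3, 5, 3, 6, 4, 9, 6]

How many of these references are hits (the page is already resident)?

12

6: fault, frames {6}
5: fault, frames {6,5}
6: hit
5: hit
6: hit
5: hit
8: fault, frames {6,5,8}
5: hit
6: hit
9: fault, frames {8,5,6,9}
2: fault, frames {8,5,6,9,2}
5: hit
2: hit
3: fault, evict 8, frames {6,9,5,2,3}
5: hit
3: hit
6: hit
4: fault, evict 9, frames {2,5,3,6,4}
9: fault, evict 2, frames {5,3,6,4,9}
6: hit
Hits: 12.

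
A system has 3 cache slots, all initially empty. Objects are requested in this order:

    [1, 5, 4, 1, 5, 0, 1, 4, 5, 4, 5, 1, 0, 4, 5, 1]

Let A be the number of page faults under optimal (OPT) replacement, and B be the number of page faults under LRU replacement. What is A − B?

Under OPT: F F F . . F . . F . . . F . . F → 7 faults.
Under LRU: F F F . . F . F F . . . F F F F → 10 faults.
A − B = 7 − 10 = -3.

-3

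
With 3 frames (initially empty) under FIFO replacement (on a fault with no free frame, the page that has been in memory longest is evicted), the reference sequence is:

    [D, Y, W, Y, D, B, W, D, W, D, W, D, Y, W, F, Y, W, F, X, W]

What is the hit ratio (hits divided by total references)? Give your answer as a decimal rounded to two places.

0.55

D: miss, frames (D)
Y: miss, frames (D Y)
W: miss, frames (D Y W)
Y: hit
D: hit
B: miss, evict D, frames (Y W B)
W: hit
D: miss, evict Y, frames (W B D)
W: hit
D: hit
W: hit
D: hit
Y: miss, evict W, frames (B D Y)
W: miss, evict B, frames (D Y W)
F: miss, evict D, frames (Y W F)
Y: hit
W: hit
F: hit
X: miss, evict Y, frames (W F X)
W: hit
Hits: 11 of 20 references → 11/20 = 0.5500.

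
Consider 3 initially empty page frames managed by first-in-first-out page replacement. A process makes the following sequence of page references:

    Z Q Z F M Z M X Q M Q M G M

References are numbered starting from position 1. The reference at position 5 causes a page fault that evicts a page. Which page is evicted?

Z

pos 1: Z: fault, frames (Z)
pos 2: Q: fault, frames (Z Q)
pos 3: Z: hit
pos 4: F: fault, frames (Z Q F)
pos 5: M: fault, evict Z, frames (Q F M)
At position 5, page Z is evicted.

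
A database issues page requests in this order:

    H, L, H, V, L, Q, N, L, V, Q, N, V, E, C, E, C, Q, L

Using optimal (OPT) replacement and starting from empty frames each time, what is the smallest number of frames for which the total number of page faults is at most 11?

3

f=1: 18 faults
f=2: 12 faults
f=3: 9 faults
f=4: 7 faults
f=5: 7 faults
f=6: 7 faults
f=7: 7 faults
Smallest f with faults ≤ 11 is 3.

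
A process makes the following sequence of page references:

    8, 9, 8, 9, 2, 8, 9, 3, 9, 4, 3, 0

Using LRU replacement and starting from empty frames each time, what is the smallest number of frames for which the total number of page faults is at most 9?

f=1: 12 faults
f=2: 9 faults
f=3: 6 faults
f=4: 6 faults
f=5: 6 faults
f=6: 6 faults
Smallest f with faults ≤ 9 is 2.

2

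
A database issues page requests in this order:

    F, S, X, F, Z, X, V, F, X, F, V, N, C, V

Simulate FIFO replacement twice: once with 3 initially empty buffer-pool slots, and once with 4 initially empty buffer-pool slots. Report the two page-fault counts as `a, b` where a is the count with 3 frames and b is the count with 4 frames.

3 frames: F F F . F . F F F . . F F F → 10 faults.
4 frames: F F F . F . F F . . . F F . → 8 faults.
8 < 10: adding a frame reduced faults, as is typical.

10, 8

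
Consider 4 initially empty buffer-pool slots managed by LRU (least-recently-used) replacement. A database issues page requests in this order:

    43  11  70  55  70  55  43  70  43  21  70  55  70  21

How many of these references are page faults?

43: fault, frames (43)
11: fault, frames (43 11)
70: fault, frames (43 11 70)
55: fault, frames (43 11 70 55)
70: hit
55: hit
43: hit
70: hit
43: hit
21: fault, evict 11, frames (55 70 43 21)
70: hit
55: hit
70: hit
21: hit
Page faults: 5.

5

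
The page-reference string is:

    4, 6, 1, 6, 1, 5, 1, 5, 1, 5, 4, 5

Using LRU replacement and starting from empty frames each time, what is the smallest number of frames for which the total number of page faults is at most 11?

f=1: 12 faults
f=2: 5 faults
f=3: 5 faults
f=4: 4 faults
Smallest f with faults ≤ 11 is 2.

2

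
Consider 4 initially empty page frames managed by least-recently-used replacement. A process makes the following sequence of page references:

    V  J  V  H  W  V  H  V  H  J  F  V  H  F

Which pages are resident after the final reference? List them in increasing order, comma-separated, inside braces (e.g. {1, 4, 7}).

{F, H, J, V}

V: miss, frames {V}
J: miss, frames {V,J}
V: hit
H: miss, frames {J,V,H}
W: miss, frames {J,V,H,W}
V: hit
H: hit
V: hit
H: hit
J: hit
F: miss, evict W, frames {V,H,J,F}
V: hit
H: hit
F: hit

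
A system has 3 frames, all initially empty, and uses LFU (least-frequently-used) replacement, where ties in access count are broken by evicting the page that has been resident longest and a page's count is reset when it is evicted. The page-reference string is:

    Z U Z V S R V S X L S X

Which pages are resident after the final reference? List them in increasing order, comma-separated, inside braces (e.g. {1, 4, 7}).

Z: fault, frames {Z}
U: fault, frames {Z,U}
Z: hit
V: fault, frames {Z,U,V}
S: fault, evict U, frames {Z,V,S}
R: fault, evict V, frames {Z,S,R}
V: fault, evict S, frames {Z,R,V}
S: fault, evict R, frames {Z,V,S}
X: fault, evict V, frames {Z,S,X}
L: fault, evict S, frames {Z,X,L}
S: fault, evict X, frames {Z,L,S}
X: fault, evict L, frames {Z,S,X}

{S, X, Z}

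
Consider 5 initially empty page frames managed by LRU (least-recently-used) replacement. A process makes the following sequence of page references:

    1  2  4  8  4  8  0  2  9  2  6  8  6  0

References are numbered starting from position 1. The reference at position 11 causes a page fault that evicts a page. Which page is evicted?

4

pos 1: 1 -> miss, frames [1]
pos 2: 2 -> miss, frames [1, 2]
pos 3: 4 -> miss, frames [1, 2, 4]
pos 4: 8 -> miss, frames [1, 2, 4, 8]
pos 5: 4 -> hit
pos 6: 8 -> hit
pos 7: 0 -> miss, frames [1, 2, 4, 8, 0]
pos 8: 2 -> hit
pos 9: 9 -> miss, evict 1, frames [4, 8, 0, 2, 9]
pos 10: 2 -> hit
pos 11: 6 -> miss, evict 4, frames [8, 0, 9, 2, 6]
At position 11, page 4 is evicted.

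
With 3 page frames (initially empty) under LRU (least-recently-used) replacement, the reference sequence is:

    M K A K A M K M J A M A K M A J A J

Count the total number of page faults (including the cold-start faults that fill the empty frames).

M → miss, frames (M)
K → miss, frames (M K)
A → miss, frames (M K A)
K → hit
A → hit
M → hit
K → hit
M → hit
J → miss, evict A, frames (K M J)
A → miss, evict K, frames (M J A)
M → hit
A → hit
K → miss, evict J, frames (M A K)
M → hit
A → hit
J → miss, evict K, frames (M A J)
A → hit
J → hit
Page faults: 7.

7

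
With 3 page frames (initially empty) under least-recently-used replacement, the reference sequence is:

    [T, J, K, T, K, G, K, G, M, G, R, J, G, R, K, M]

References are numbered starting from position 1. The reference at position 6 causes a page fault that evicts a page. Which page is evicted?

pos 1: T: fault, frames {T}
pos 2: J: fault, frames {T,J}
pos 3: K: fault, frames {T,J,K}
pos 4: T: hit
pos 5: K: hit
pos 6: G: fault, evict J, frames {T,K,G}
At position 6, page J is evicted.

J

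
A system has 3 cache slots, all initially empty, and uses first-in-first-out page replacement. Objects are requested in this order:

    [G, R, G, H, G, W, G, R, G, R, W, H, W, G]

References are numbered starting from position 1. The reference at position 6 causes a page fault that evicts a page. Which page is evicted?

pos 1: G: miss, frames [G]
pos 2: R: miss, frames [G, R]
pos 3: G: hit
pos 4: H: miss, frames [G, R, H]
pos 5: G: hit
pos 6: W: miss, evict G, frames [R, H, W]
At position 6, page G is evicted.

G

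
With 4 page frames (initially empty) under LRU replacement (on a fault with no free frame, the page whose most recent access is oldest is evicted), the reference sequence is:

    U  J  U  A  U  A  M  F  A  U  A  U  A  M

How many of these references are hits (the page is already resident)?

9

U: fault, frames (U)
J: fault, frames (U J)
U: hit
A: fault, frames (J U A)
U: hit
A: hit
M: fault, frames (J U A M)
F: fault, evict J, frames (U A M F)
A: hit
U: hit
A: hit
U: hit
A: hit
M: hit
Hits: 9.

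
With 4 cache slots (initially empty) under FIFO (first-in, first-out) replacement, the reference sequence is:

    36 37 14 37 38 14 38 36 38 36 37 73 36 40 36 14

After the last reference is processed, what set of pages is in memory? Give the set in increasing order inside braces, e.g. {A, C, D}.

36: miss, frames {36}
37: miss, frames {36,37}
14: miss, frames {36,37,14}
37: hit
38: miss, frames {36,37,14,38}
14: hit
38: hit
36: hit
38: hit
36: hit
37: hit
73: miss, evict 36, frames {37,14,38,73}
36: miss, evict 37, frames {14,38,73,36}
40: miss, evict 14, frames {38,73,36,40}
36: hit
14: miss, evict 38, frames {73,36,40,14}

{14, 36, 40, 73}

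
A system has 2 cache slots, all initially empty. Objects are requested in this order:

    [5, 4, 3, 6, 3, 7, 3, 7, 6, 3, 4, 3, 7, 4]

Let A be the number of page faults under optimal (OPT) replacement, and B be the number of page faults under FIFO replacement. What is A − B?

-3

Under OPT: F F F F . F . . F . F . F . → 8 faults.
Under FIFO: F F F F . F F . F . F F F F → 11 faults.
A − B = 8 − 11 = -3.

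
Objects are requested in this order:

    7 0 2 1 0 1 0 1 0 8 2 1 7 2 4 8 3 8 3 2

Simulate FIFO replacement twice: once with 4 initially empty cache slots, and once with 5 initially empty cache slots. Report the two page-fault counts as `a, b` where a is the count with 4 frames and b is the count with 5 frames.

4 frames: F F F F . . . . . F . . F . F . F . . F → 9 faults.
5 frames: F F F F . . . . . F . . . . F . F . . . → 7 faults.
7 < 9: adding a frame reduced faults, as is typical.

9, 7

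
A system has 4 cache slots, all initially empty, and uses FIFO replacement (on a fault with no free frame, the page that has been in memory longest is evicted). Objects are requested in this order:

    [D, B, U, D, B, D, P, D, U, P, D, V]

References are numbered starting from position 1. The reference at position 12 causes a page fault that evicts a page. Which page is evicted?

pos 1: D → miss, frames (D)
pos 2: B → miss, frames (D B)
pos 3: U → miss, frames (D B U)
pos 4: D → hit
pos 5: B → hit
pos 6: D → hit
pos 7: P → miss, frames (D B U P)
pos 8: D → hit
pos 9: U → hit
pos 10: P → hit
pos 11: D → hit
pos 12: V → miss, evict D, frames (B U P V)
At position 12, page D is evicted.

D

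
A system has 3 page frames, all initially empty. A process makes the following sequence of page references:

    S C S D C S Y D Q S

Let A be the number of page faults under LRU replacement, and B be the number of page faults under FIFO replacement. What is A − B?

Under LRU: F F . F . . F F F F → 7 faults.
Under FIFO: F F . F . . F . F F → 6 faults.
A − B = 7 − 6 = 1.

1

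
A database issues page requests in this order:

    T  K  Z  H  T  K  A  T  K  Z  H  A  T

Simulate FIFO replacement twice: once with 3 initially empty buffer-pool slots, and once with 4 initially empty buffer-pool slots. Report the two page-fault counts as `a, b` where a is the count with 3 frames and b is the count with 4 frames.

3 frames: F F F F F F F . . F F . F → 10 faults.
4 frames: F F F F . . F F F F F F F → 11 faults.
11 > 10: adding a frame increased faults — Belady's anomaly.

10, 11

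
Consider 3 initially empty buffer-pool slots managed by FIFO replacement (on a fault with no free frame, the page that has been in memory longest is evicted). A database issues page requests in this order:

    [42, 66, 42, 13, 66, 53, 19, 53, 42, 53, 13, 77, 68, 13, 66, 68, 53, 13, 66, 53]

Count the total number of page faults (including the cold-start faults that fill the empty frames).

12

42 -> miss, frames [42]
66 -> miss, frames [42, 66]
42 -> hit
13 -> miss, frames [42, 66, 13]
66 -> hit
53 -> miss, evict 42, frames [66, 13, 53]
19 -> miss, evict 66, frames [13, 53, 19]
53 -> hit
42 -> miss, evict 13, frames [53, 19, 42]
53 -> hit
13 -> miss, evict 53, frames [19, 42, 13]
77 -> miss, evict 19, frames [42, 13, 77]
68 -> miss, evict 42, frames [13, 77, 68]
13 -> hit
66 -> miss, evict 13, frames [77, 68, 66]
68 -> hit
53 -> miss, evict 77, frames [68, 66, 53]
13 -> miss, evict 68, frames [66, 53, 13]
66 -> hit
53 -> hit
Page faults: 12.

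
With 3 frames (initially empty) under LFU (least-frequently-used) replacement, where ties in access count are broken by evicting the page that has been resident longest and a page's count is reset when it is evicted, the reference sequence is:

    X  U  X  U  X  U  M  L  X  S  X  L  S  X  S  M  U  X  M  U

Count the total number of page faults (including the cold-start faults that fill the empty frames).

X → miss, frames [X]
U → miss, frames [X, U]
X → hit
U → hit
X → hit
U → hit
M → miss, frames [X, U, M]
L → miss, evict M, frames [X, U, L]
X → hit
S → miss, evict L, frames [X, U, S]
X → hit
L → miss, evict S, frames [X, U, L]
S → miss, evict L, frames [X, U, S]
X → hit
S → hit
M → miss, evict S, frames [X, U, M]
U → hit
X → hit
M → hit
U → hit
Page faults: 8.

8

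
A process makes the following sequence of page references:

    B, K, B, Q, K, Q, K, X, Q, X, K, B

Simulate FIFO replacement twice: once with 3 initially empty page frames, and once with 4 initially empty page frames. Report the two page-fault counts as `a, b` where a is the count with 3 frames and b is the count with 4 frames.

3 frames: F F . F . . . F . . . F → 5 faults.
4 frames: F F . F . . . F . . . . → 4 faults.
4 < 5: adding a frame reduced faults, as is typical.

5, 4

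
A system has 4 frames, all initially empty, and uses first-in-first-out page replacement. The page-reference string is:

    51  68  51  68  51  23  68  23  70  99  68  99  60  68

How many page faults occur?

51: miss, frames [51]
68: miss, frames [51, 68]
51: hit
68: hit
51: hit
23: miss, frames [51, 68, 23]
68: hit
23: hit
70: miss, frames [51, 68, 23, 70]
99: miss, evict 51, frames [68, 23, 70, 99]
68: hit
99: hit
60: miss, evict 68, frames [23, 70, 99, 60]
68: miss, evict 23, frames [70, 99, 60, 68]
Page faults: 7.

7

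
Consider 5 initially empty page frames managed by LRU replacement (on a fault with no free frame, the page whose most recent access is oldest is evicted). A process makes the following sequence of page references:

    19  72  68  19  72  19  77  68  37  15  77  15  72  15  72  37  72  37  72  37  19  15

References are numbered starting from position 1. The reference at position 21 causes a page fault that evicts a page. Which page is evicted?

68

pos 1: 19: miss, frames [19]
pos 2: 72: miss, frames [19, 72]
pos 3: 68: miss, frames [19, 72, 68]
pos 4: 19: hit
pos 5: 72: hit
pos 6: 19: hit
pos 7: 77: miss, frames [68, 72, 19, 77]
pos 8: 68: hit
pos 9: 37: miss, frames [72, 19, 77, 68, 37]
pos 10: 15: miss, evict 72, frames [19, 77, 68, 37, 15]
pos 11: 77: hit
pos 12: 15: hit
pos 13: 72: miss, evict 19, frames [68, 37, 77, 15, 72]
pos 14: 15: hit
pos 15: 72: hit
pos 16: 37: hit
pos 17: 72: hit
pos 18: 37: hit
pos 19: 72: hit
pos 20: 37: hit
pos 21: 19: miss, evict 68, frames [77, 15, 72, 37, 19]
At position 21, page 68 is evicted.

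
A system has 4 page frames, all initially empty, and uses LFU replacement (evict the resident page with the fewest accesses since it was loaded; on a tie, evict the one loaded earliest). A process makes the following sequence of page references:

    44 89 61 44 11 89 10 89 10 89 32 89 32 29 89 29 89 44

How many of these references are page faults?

44: fault, frames {44}
89: fault, frames {44,89}
61: fault, frames {44,89,61}
44: hit
11: fault, frames {44,89,61,11}
89: hit
10: fault, evict 61, frames {44,89,11,10}
89: hit
10: hit
89: hit
32: fault, evict 11, frames {44,89,10,32}
89: hit
32: hit
29: fault, evict 44, frames {89,10,32,29}
89: hit
29: hit
89: hit
44: fault, evict 10, frames {89,32,29,44}
Page faults: 8.

8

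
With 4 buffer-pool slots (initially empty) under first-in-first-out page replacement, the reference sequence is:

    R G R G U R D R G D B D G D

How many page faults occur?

R -> miss, frames (R)
G -> miss, frames (R G)
R -> hit
G -> hit
U -> miss, frames (R G U)
R -> hit
D -> miss, frames (R G U D)
R -> hit
G -> hit
D -> hit
B -> miss, evict R, frames (G U D B)
D -> hit
G -> hit
D -> hit
Page faults: 5.

5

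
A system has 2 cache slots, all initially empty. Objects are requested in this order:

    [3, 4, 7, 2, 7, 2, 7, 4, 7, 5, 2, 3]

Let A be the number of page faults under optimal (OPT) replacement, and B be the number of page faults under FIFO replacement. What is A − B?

Under OPT: F F F F . . . F . F F F → 8 faults.
Under FIFO: F F F F . . . F F F F F → 9 faults.
A − B = 8 − 9 = -1.

-1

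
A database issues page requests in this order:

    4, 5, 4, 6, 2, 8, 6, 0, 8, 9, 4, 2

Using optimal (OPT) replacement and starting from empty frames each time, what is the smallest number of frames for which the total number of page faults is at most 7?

4

f=1: 12 faults
f=2: 9 faults
f=3: 8 faults
f=4: 7 faults
f=5: 7 faults
f=6: 7 faults
f=7: 7 faults
Smallest f with faults ≤ 7 is 4.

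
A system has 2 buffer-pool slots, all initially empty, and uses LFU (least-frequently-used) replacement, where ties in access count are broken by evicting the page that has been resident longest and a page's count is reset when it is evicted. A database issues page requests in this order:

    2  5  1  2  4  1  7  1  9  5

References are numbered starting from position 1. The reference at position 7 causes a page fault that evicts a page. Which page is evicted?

4

pos 1: 2 → miss, frames [2]
pos 2: 5 → miss, frames [2, 5]
pos 3: 1 → miss, evict 2, frames [5, 1]
pos 4: 2 → miss, evict 5, frames [1, 2]
pos 5: 4 → miss, evict 1, frames [2, 4]
pos 6: 1 → miss, evict 2, frames [4, 1]
pos 7: 7 → miss, evict 4, frames [1, 7]
At position 7, page 4 is evicted.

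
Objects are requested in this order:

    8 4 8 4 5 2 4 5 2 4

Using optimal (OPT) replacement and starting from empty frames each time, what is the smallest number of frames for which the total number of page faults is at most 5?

3

f=1: 10 faults
f=2: 6 faults
f=3: 4 faults
f=4: 4 faults
Smallest f with faults ≤ 5 is 3.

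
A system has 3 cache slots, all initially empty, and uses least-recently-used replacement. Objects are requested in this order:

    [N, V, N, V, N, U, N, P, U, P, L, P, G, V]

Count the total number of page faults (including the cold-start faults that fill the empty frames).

N -> miss, frames [N]
V -> miss, frames [N, V]
N -> hit
V -> hit
N -> hit
U -> miss, frames [V, N, U]
N -> hit
P -> miss, evict V, frames [U, N, P]
U -> hit
P -> hit
L -> miss, evict N, frames [U, P, L]
P -> hit
G -> miss, evict U, frames [L, P, G]
V -> miss, evict L, frames [P, G, V]
Page faults: 7.

7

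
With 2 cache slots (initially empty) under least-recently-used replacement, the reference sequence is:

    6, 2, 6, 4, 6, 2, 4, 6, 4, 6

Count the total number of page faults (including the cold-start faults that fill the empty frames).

6: miss, frames {6}
2: miss, frames {6,2}
6: hit
4: miss, evict 2, frames {6,4}
6: hit
2: miss, evict 4, frames {6,2}
4: miss, evict 6, frames {2,4}
6: miss, evict 2, frames {4,6}
4: hit
6: hit
Page faults: 6.

6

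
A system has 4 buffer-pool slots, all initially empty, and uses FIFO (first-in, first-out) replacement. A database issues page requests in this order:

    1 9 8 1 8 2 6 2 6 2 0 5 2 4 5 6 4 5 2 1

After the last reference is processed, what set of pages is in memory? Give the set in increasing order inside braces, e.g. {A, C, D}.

1 → miss, frames [1]
9 → miss, frames [1, 9]
8 → miss, frames [1, 9, 8]
1 → hit
8 → hit
2 → miss, frames [1, 9, 8, 2]
6 → miss, evict 1, frames [9, 8, 2, 6]
2 → hit
6 → hit
2 → hit
0 → miss, evict 9, frames [8, 2, 6, 0]
5 → miss, evict 8, frames [2, 6, 0, 5]
2 → hit
4 → miss, evict 2, frames [6, 0, 5, 4]
5 → hit
6 → hit
4 → hit
5 → hit
2 → miss, evict 6, frames [0, 5, 4, 2]
1 → miss, evict 0, frames [5, 4, 2, 1]

{1, 2, 4, 5}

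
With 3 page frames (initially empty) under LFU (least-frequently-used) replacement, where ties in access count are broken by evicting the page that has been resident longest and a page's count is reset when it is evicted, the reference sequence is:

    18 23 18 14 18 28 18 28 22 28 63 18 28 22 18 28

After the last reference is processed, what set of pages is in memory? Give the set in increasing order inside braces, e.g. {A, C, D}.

18 -> miss, frames [18]
23 -> miss, frames [18, 23]
18 -> hit
14 -> miss, frames [18, 23, 14]
18 -> hit
28 -> miss, evict 23, frames [18, 14, 28]
18 -> hit
28 -> hit
22 -> miss, evict 14, frames [18, 28, 22]
28 -> hit
63 -> miss, evict 22, frames [18, 28, 63]
18 -> hit
28 -> hit
22 -> miss, evict 63, frames [18, 28, 22]
18 -> hit
28 -> hit

{18, 22, 28}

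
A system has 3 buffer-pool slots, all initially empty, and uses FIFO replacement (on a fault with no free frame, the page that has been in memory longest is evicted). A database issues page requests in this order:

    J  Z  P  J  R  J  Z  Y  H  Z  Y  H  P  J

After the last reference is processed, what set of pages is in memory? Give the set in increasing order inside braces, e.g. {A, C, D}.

{H, J, P}

J: fault, frames {J}
Z: fault, frames {J,Z}
P: fault, frames {J,Z,P}
J: hit
R: fault, evict J, frames {Z,P,R}
J: fault, evict Z, frames {P,R,J}
Z: fault, evict P, frames {R,J,Z}
Y: fault, evict R, frames {J,Z,Y}
H: fault, evict J, frames {Z,Y,H}
Z: hit
Y: hit
H: hit
P: fault, evict Z, frames {Y,H,P}
J: fault, evict Y, frames {H,P,J}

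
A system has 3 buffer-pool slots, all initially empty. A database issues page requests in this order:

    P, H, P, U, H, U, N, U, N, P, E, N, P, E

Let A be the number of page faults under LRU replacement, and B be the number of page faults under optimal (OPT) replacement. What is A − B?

1

Under LRU: F F . F . . F . . F F . . . → 6 faults.
Under OPT: F F . F . . F . . . F . . . → 5 faults.
A − B = 6 − 5 = 1.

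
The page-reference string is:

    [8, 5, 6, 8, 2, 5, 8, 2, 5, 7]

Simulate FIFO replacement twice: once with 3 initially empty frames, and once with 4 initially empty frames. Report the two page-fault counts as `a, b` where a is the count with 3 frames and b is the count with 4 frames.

3 frames: F F F . F . F . F F → 7 faults.
4 frames: F F F . F . . . . F → 5 faults.
5 < 7: adding a frame reduced faults, as is typical.

7, 5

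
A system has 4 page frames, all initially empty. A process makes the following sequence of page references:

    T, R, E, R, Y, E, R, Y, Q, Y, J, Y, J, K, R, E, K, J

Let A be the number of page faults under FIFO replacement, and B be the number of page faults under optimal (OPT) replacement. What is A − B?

Under FIFO: F F F . F . . . F . F . . F F F . . → 9 faults.
Under OPT: F F F . F . . . F . F . . F . . . . → 7 faults.
A − B = 9 − 7 = 2.

2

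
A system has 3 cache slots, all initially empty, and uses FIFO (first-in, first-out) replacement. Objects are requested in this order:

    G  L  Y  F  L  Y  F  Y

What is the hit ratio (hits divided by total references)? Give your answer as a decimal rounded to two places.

0.50

G -> fault, frames (G)
L -> fault, frames (G L)
Y -> fault, frames (G L Y)
F -> fault, evict G, frames (L Y F)
L -> hit
Y -> hit
F -> hit
Y -> hit
Hits: 4 of 8 references → 4/8 = 0.5000.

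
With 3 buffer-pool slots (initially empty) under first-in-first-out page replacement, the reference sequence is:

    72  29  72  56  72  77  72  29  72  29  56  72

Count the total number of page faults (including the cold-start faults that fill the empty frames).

72 -> miss, frames (72)
29 -> miss, frames (72 29)
72 -> hit
56 -> miss, frames (72 29 56)
72 -> hit
77 -> miss, evict 72, frames (29 56 77)
72 -> miss, evict 29, frames (56 77 72)
29 -> miss, evict 56, frames (77 72 29)
72 -> hit
29 -> hit
56 -> miss, evict 77, frames (72 29 56)
72 -> hit
Page faults: 7.

7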